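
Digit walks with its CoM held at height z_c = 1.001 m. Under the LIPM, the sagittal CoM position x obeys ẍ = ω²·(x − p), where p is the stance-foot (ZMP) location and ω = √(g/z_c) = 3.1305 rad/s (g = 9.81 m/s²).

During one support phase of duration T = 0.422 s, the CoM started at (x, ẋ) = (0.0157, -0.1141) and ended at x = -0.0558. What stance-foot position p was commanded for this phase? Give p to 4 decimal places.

ωT = 3.1305·0.422 = 1.321071; cosh(ωT) = 2.007141, sinh(ωT) = 1.740292
x(T) = p + (x₀−p)·cosh(ωT) + (ẋ₀/ω)·sinh(ωT) ⇒ p·(1 − cosh) = x(T) − x₀·cosh − (ẋ₀/ω)·sinh
numerator   = -0.0558 − (0.0157)·2.007141 − (-0.1141/3.1305)·1.740292 = -0.023882
denominator = 1 − 2.007141 = -1.007141
p = -0.023882 / -1.007141 = 0.0237

p = 0.0237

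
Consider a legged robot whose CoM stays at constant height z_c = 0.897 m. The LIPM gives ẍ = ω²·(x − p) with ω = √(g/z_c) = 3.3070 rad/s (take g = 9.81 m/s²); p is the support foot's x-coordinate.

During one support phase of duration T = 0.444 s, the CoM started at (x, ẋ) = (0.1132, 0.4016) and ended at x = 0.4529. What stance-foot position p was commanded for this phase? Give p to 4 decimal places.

p = 0.0432

ωT = 3.3070·0.444 = 1.468308; cosh(ωT) = 2.286099, sinh(ωT) = 2.055784
x(T) = p + (x₀−p)·cosh(ωT) + (ẋ₀/ω)·sinh(ωT) ⇒ p·(1 − cosh) = x(T) − x₀·cosh − (ẋ₀/ω)·sinh
numerator   = 0.4529 − (0.1132)·2.286099 − (0.4016/3.3070)·2.055784 = -0.055539
denominator = 1 − 2.286099 = -1.286099
p = -0.055539 / -1.286099 = 0.0432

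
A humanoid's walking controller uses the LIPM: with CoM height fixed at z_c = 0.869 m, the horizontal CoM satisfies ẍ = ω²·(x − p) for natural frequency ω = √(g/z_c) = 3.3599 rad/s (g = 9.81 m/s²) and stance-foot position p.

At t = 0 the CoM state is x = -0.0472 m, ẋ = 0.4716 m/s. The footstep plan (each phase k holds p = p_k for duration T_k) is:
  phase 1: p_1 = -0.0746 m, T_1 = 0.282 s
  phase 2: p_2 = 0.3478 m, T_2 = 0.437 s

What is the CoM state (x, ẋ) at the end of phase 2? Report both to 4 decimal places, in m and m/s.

x = 0.3165, ẋ = 0.2555

phase 1: p=-0.0746, T=0.282, ωT=0.947492, cosh=1.483472, sinh=1.095760; start (x,ẋ)=(-0.047200, 0.471600) → end (x,ẋ)=(0.119849, 0.800483)
phase 2: p=0.3478, T=0.437, ωT=1.468276, cosh=2.286033, sinh=2.055711; start (x,ẋ)=(0.119849, 0.800483) → end (x,ẋ)=(0.316462, 0.255479)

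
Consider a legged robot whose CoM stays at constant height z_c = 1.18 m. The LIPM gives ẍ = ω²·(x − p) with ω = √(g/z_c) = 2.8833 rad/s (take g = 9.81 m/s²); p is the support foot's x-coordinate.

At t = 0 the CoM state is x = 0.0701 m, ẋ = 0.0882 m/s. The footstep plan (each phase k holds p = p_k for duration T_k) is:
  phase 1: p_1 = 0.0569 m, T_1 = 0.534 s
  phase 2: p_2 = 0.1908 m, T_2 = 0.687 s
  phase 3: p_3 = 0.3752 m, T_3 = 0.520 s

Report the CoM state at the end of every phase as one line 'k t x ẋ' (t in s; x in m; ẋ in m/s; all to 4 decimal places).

1 0.5340 0.1571 0.2998
2 1.2210 0.4361 0.7620
3 1.7410 1.0806 2.1649

phase 1: p=0.0569, T=0.534, ωT=1.539682, cosh=2.438779, sinh=2.224329; start (x,ẋ)=(0.070100, 0.088200) → end (x,ẋ)=(0.157134, 0.299757)
phase 2: p=0.1908, T=0.687, ωT=1.980827, cosh=3.693346, sinh=3.555390; start (x,ẋ)=(0.157134, 0.299757) → end (x,ẋ)=(0.436090, 0.761988)
phase 3: p=0.3752, T=0.520, ωT=1.499316, cosh=2.350954, sinh=2.127671; start (x,ẋ)=(0.436090, 0.761988) → end (x,ẋ)=(1.080643, 2.164941)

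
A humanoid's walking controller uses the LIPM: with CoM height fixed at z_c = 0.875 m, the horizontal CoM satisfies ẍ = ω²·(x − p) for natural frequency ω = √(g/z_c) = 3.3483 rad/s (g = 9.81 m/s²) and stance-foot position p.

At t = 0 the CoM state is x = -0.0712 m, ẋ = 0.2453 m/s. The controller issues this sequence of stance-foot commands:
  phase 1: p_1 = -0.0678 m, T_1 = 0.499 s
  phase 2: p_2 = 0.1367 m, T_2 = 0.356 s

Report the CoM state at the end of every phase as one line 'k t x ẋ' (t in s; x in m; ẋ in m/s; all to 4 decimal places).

phase 1: p=-0.0678, T=0.499, ωT=1.670802, cosh=2.752262, sinh=2.564166; start (x,ẋ)=(-0.071200, 0.245300) → end (x,ẋ)=(0.110696, 0.645939)
phase 2: p=0.1367, T=0.356, ωT=1.191995, cosh=1.798630, sinh=1.495015; start (x,ẋ)=(0.110696, 0.645939) → end (x,ẋ)=(0.378340, 1.031634)

1 0.4990 0.1107 0.6459
2 0.8550 0.3783 1.0316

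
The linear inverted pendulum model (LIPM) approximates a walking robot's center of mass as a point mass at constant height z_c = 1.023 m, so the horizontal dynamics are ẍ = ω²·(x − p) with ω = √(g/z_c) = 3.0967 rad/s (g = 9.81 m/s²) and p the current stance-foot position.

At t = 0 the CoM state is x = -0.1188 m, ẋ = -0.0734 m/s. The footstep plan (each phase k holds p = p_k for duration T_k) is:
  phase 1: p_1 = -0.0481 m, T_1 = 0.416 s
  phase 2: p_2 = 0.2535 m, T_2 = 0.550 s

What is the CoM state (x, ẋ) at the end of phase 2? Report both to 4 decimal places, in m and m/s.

x = -1.5432, ẋ = -5.3865

phase 1: p=-0.0481, T=0.416, ωT=1.288227, cosh=1.951056, sinh=1.675296; start (x,ẋ)=(-0.118800, -0.073400) → end (x,ẋ)=(-0.225749, -0.509991)
phase 2: p=0.2535, T=0.550, ωT=1.703185, cosh=2.836756, sinh=2.654654; start (x,ẋ)=(-0.225749, -0.509991) → end (x,ẋ)=(-1.543203, -5.386464)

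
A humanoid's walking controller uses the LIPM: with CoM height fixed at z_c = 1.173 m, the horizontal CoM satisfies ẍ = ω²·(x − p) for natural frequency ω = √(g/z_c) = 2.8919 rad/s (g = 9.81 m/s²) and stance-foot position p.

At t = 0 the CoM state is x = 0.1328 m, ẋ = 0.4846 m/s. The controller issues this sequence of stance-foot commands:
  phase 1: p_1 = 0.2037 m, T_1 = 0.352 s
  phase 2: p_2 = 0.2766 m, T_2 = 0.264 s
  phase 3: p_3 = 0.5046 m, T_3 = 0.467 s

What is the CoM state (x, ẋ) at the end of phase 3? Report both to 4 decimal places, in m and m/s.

phase 1: p=0.2037, T=0.352, ωT=1.017949, cosh=1.564424, sinh=1.203088; start (x,ẋ)=(0.132800, 0.484600) → end (x,ẋ)=(0.294386, 0.511444)
phase 2: p=0.2766, T=0.264, ωT=0.763462, cosh=1.305871, sinh=0.839820; start (x,ẋ)=(0.294386, 0.511444) → end (x,ẋ)=(0.448351, 0.711075)
phase 3: p=0.5046, T=0.467, ωT=1.350517, cosh=2.059264, sinh=1.800158; start (x,ẋ)=(0.448351, 0.711075) → end (x,ẋ)=(0.831401, 1.171467)

x = 0.8314, ẋ = 1.1715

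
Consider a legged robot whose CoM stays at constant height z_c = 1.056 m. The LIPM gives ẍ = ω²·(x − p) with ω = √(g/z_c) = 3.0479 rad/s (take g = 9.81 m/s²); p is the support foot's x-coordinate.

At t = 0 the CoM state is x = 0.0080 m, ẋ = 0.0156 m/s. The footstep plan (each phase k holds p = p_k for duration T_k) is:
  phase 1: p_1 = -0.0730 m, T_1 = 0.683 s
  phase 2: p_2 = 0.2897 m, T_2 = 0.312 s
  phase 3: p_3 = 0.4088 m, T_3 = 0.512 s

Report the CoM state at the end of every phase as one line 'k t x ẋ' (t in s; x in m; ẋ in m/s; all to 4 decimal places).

1 0.6830 0.2770 1.0379
2 0.9950 0.6457 1.5010
3 1.5070 2.1183 5.3739

phase 1: p=-0.0730, T=0.683, ωT=2.081716, cosh=4.071465, sinh=3.946749; start (x,ẋ)=(0.008000, 0.015600) → end (x,ẋ)=(0.276989, 1.037888)
phase 2: p=0.2897, T=0.312, ωT=0.950945, cosh=1.487265, sinh=1.100889; start (x,ẋ)=(0.276989, 1.037888) → end (x,ẋ)=(0.645677, 1.500964)
phase 3: p=0.4088, T=0.512, ωT=1.560525, cosh=2.485673, sinh=2.275647; start (x,ẋ)=(0.645677, 1.500964) → end (x,ẋ)=(2.118259, 5.373868)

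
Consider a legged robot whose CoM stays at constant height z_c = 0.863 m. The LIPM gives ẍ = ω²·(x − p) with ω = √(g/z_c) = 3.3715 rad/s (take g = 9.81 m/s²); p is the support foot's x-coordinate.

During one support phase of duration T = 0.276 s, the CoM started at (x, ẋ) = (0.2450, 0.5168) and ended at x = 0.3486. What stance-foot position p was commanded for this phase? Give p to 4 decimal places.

ωT = 3.3715·0.276 = 0.930534; cosh(ωT) = 1.465103, sinh(ωT) = 1.070760
x(T) = p + (x₀−p)·cosh(ωT) + (ẋ₀/ω)·sinh(ωT) ⇒ p·(1 − cosh) = x(T) − x₀·cosh − (ẋ₀/ω)·sinh
numerator   = 0.3486 − (0.2450)·1.465103 − (0.5168/3.3715)·1.070760 = -0.174482
denominator = 1 − 1.465103 = -0.465103
p = -0.174482 / -0.465103 = 0.3751

p = 0.3751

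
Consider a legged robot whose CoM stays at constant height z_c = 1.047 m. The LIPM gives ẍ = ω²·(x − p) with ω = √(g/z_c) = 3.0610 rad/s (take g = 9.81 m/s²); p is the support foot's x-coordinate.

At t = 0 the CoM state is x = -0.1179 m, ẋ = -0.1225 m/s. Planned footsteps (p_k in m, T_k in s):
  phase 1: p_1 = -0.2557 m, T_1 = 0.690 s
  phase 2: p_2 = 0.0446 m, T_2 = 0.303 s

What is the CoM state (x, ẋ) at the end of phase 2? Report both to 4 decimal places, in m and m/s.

x = 0.6315, ẋ = 2.1340

phase 1: p=-0.2557, T=0.690, ωT=2.112090, cosh=4.193241, sinh=4.072257; start (x,ẋ)=(-0.117900, -0.122500) → end (x,ẋ)=(0.159159, 1.204029)
phase 2: p=0.0446, T=0.303, ωT=0.927483, cosh=1.461843, sinh=1.066295; start (x,ẋ)=(0.159159, 1.204029) → end (x,ẋ)=(0.631489, 2.134013)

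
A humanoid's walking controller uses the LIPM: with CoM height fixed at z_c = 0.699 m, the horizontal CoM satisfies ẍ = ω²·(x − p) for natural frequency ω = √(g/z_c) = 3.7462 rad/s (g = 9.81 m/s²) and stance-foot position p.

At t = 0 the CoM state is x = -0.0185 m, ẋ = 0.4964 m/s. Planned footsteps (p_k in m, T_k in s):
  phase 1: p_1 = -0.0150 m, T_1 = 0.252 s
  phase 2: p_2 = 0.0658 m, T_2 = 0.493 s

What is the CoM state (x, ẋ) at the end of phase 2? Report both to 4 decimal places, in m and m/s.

phase 1: p=-0.0150, T=0.252, ωT=0.944042, cosh=1.479701, sinh=1.090649; start (x,ẋ)=(-0.018500, 0.496400) → end (x,ẋ)=(0.124340, 0.720224)
phase 2: p=0.0658, T=0.493, ωT=1.846877, cosh=3.248858, sinh=3.091129; start (x,ẋ)=(0.124340, 0.720224) → end (x,ẋ)=(0.850273, 3.017801)

x = 0.8503, ẋ = 3.0178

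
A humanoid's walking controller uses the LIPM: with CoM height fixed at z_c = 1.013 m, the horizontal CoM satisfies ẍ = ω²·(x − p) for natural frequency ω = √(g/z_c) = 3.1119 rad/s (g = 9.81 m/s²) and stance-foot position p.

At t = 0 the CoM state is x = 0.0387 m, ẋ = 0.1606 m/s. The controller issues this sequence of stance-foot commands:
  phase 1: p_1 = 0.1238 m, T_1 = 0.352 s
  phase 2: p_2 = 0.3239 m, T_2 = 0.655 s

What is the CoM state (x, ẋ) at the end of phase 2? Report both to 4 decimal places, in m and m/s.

phase 1: p=0.1238, T=0.352, ωT=1.095389, cosh=1.662377, sinh=1.327968; start (x,ẋ)=(0.038700, 0.160600) → end (x,ẋ)=(0.050866, -0.084698)
phase 2: p=0.3239, T=0.655, ωT=2.038295, cosh=3.903877, sinh=3.773627; start (x,ẋ)=(0.050866, -0.084698) → end (x,ẋ)=(-0.844700, -3.536931)

x = -0.8447, ẋ = -3.5369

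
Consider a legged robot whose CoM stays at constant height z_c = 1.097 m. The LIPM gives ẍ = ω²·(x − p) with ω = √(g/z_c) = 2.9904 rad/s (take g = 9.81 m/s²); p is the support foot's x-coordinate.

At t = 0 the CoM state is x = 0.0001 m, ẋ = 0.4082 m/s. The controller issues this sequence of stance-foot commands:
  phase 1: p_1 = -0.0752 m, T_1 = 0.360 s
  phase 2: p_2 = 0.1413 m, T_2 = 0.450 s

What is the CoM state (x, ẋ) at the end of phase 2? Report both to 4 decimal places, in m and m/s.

phase 1: p=-0.0752, T=0.360, ωT=1.076544, cosh=1.637646, sinh=1.296875; start (x,ẋ)=(0.000100, 0.408200) → end (x,ẋ)=(0.225143, 0.960513)
phase 2: p=0.1413, T=0.450, ωT=1.345680, cosh=2.050580, sinh=1.790217; start (x,ẋ)=(0.225143, 0.960513) → end (x,ẋ)=(0.888242, 2.418458)

x = 0.8882, ẋ = 2.4185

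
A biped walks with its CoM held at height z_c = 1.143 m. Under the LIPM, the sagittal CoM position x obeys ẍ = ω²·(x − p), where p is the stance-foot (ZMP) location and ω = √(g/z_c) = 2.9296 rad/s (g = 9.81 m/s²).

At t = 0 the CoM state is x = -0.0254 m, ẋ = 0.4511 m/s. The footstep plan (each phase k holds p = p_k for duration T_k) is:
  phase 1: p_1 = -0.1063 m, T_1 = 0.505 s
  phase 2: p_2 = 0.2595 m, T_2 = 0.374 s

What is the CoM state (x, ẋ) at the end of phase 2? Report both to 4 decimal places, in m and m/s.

x = 1.1908, ẋ = 3.1029

phase 1: p=-0.1063, T=0.505, ωT=1.479448, cosh=2.309142, sinh=2.081379; start (x,ẋ)=(-0.025400, 0.451100) → end (x,ẋ)=(0.401001, 1.534951)
phase 2: p=0.2595, T=0.374, ωT=1.095670, cosh=1.662751, sinh=1.328436; start (x,ẋ)=(0.401001, 1.534951) → end (x,ẋ)=(1.190808, 3.102931)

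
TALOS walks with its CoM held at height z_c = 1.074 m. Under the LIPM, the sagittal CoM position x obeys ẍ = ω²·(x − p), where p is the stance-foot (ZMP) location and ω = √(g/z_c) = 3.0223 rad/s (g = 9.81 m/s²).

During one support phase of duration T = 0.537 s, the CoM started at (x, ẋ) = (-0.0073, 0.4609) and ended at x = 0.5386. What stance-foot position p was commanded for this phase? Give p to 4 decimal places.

p = -0.1142

ωT = 3.0223·0.537 = 1.622975; cosh(ωT) = 2.632728, sinh(ωT) = 2.435418
x(T) = p + (x₀−p)·cosh(ωT) + (ẋ₀/ω)·sinh(ωT) ⇒ p·(1 − cosh) = x(T) − x₀·cosh − (ẋ₀/ω)·sinh
numerator   = 0.5386 − (-0.0073)·2.632728 − (0.4609/3.0223)·2.435418 = 0.186418
denominator = 1 − 2.632728 = -1.632728
p = 0.186418 / -1.632728 = -0.1142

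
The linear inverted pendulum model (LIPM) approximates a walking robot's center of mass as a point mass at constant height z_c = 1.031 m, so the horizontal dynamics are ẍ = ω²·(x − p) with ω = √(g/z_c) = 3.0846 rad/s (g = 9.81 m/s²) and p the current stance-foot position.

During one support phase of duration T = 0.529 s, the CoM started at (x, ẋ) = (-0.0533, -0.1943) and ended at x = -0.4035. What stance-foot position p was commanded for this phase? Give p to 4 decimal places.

p = 0.0648

ωT = 3.0846·0.529 = 1.631753; cosh(ωT) = 2.654209, sinh(ωT) = 2.458623
x(T) = p + (x₀−p)·cosh(ωT) + (ẋ₀/ω)·sinh(ωT) ⇒ p·(1 − cosh) = x(T) − x₀·cosh − (ẋ₀/ω)·sinh
numerator   = -0.4035 − (-0.0533)·2.654209 − (-0.1943/3.0846)·2.458623 = -0.107161
denominator = 1 − 2.654209 = -1.654209
p = -0.107161 / -1.654209 = 0.0648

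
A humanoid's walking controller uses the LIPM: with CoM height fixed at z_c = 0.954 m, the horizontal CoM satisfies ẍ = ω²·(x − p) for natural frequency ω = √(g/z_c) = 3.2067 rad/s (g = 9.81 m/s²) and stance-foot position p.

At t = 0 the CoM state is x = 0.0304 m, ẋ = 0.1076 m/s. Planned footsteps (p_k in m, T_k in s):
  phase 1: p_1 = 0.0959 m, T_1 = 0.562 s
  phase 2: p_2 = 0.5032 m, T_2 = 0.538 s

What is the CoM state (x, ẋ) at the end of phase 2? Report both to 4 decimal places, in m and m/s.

phase 1: p=0.0959, T=0.562, ωT=1.802165, cosh=3.113851, sinh=2.948910; start (x,ẋ)=(0.030400, 0.107600) → end (x,ẋ)=(-0.009107, -0.284335)
phase 2: p=0.5032, T=0.538, ωT=1.725205, cosh=2.895903, sinh=2.717766; start (x,ẋ)=(-0.009107, -0.284335) → end (x,ẋ)=(-1.221374, -5.288197)

x = -1.2214, ẋ = -5.2882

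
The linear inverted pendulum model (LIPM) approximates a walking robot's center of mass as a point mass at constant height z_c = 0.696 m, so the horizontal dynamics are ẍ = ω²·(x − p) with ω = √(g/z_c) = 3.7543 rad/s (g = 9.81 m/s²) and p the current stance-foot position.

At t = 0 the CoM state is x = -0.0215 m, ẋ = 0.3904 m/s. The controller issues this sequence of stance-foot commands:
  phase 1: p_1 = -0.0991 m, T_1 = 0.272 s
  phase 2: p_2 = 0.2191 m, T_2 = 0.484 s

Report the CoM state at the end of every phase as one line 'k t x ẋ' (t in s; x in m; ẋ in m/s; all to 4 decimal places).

phase 1: p=-0.0991, T=0.272, ωT=1.021170, cosh=1.568307, sinh=1.208133; start (x,ẋ)=(-0.021500, 0.390400) → end (x,ẋ)=(0.148231, 0.964237)
phase 2: p=0.2191, T=0.484, ωT=1.817081, cosh=3.158185, sinh=2.995685; start (x,ẋ)=(0.148231, 0.964237) → end (x,ẋ)=(0.764681, 2.248199)

1 0.2720 0.1482 0.9642
2 0.7560 0.7647 2.2482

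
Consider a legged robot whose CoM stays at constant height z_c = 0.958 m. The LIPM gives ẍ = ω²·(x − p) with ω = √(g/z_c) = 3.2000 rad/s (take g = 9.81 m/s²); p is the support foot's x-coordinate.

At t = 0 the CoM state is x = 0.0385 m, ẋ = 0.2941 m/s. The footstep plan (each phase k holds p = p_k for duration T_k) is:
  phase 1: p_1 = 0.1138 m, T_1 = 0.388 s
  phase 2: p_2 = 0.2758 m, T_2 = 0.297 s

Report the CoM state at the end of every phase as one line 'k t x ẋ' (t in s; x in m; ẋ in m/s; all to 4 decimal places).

1 0.3880 0.1184 0.1693
2 0.6850 0.1000 -0.3025

phase 1: p=0.1138, T=0.388, ωT=1.241600, cosh=1.875034, sinh=1.586113; start (x,ẋ)=(0.038500, 0.294100) → end (x,ẋ)=(0.118384, 0.169258)
phase 2: p=0.2758, T=0.297, ωT=0.950400, cosh=1.486665, sinh=1.100079; start (x,ẋ)=(0.118384, 0.169258) → end (x,ẋ)=(0.099961, -0.302516)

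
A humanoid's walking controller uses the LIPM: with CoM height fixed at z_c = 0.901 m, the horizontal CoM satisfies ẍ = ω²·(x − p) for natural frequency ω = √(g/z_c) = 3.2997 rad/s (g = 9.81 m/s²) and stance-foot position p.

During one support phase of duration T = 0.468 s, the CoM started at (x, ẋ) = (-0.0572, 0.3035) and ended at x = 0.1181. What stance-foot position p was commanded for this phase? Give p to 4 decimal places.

ωT = 3.2997·0.468 = 1.544260; cosh(ωT) = 2.448986, sinh(ωT) = 2.235516
x(T) = p + (x₀−p)·cosh(ωT) + (ẋ₀/ω)·sinh(ωT) ⇒ p·(1 − cosh) = x(T) − x₀·cosh − (ẋ₀/ω)·sinh
numerator   = 0.1181 − (-0.0572)·2.448986 − (0.3035/3.2997)·2.235516 = 0.052564
denominator = 1 − 2.448986 = -1.448986
p = 0.052564 / -1.448986 = -0.0363

p = -0.0363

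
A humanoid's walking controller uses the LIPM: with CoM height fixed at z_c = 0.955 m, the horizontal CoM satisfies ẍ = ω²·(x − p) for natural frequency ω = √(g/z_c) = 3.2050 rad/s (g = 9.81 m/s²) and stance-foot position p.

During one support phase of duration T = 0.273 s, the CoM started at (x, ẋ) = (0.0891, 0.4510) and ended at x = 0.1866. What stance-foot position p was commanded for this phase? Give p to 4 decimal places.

p = 0.1919

ωT = 3.2050·0.273 = 0.874965; cosh(ωT) = 1.407834, sinh(ωT) = 0.990957
x(T) = p + (x₀−p)·cosh(ωT) + (ẋ₀/ω)·sinh(ωT) ⇒ p·(1 − cosh) = x(T) − x₀·cosh − (ẋ₀/ω)·sinh
numerator   = 0.1866 − (0.0891)·1.407834 − (0.4510/3.2050)·0.990957 = -0.078283
denominator = 1 − 1.407834 = -0.407834
p = -0.078283 / -0.407834 = 0.1919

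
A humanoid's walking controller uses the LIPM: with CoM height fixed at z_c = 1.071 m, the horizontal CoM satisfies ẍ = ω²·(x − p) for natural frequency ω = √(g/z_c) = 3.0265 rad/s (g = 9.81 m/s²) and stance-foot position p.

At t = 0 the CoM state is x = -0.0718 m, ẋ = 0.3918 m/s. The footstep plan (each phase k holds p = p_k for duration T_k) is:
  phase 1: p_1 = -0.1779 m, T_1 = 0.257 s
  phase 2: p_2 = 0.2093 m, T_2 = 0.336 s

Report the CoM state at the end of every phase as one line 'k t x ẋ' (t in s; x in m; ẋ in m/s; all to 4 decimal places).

phase 1: p=-0.1779, T=0.257, ωT=0.777810, cosh=1.318056, sinh=0.858645; start (x,ẋ)=(-0.071800, 0.391800) → end (x,ẋ)=(0.073103, 0.792135)
phase 2: p=0.2093, T=0.336, ωT=1.016904, cosh=1.563168, sinh=1.201455; start (x,ẋ)=(0.073103, 0.792135) → end (x,ẋ)=(0.310862, 0.743000)

1 0.2570 0.0731 0.7921
2 0.5930 0.3109 0.7430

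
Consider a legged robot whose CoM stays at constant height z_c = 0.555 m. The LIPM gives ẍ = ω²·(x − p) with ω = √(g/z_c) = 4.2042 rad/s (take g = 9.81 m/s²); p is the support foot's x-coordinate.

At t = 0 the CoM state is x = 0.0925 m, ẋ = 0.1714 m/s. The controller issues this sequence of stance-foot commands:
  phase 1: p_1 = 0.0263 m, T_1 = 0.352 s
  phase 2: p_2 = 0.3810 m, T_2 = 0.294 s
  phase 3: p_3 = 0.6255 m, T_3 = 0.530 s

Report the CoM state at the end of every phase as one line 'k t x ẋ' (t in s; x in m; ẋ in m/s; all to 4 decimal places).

phase 1: p=0.0263, T=0.352, ωT=1.479878, cosh=2.310038, sinh=2.082373; start (x,ẋ)=(0.092500, 0.171400) → end (x,ẋ)=(0.264120, 0.975503)
phase 2: p=0.3810, T=0.294, ωT=1.236035, cosh=1.866236, sinh=1.575702; start (x,ẋ)=(0.264120, 0.975503) → end (x,ẋ)=(0.528486, 1.046241)
phase 3: p=0.6255, T=0.530, ωT=2.228226, cosh=4.695551, sinh=4.587832; start (x,ẋ)=(0.528486, 1.046241) → end (x,ẋ)=(1.311675, 3.041452)

1 0.3520 0.2641 0.9755
2 0.6460 0.5285 1.0462
3 1.1760 1.3117 3.0415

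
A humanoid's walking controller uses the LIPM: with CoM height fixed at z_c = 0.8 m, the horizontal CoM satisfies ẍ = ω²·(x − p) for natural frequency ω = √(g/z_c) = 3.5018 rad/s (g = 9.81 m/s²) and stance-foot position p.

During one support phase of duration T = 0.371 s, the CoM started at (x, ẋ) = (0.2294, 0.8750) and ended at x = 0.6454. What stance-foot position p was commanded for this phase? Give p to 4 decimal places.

p = 0.2376

ωT = 3.5018·0.371 = 1.299168; cosh(ωT) = 1.969502, sinh(ωT) = 1.696743
x(T) = p + (x₀−p)·cosh(ωT) + (ẋ₀/ω)·sinh(ωT) ⇒ p·(1 − cosh) = x(T) − x₀·cosh − (ẋ₀/ω)·sinh
numerator   = 0.6454 − (0.2294)·1.969502 − (0.8750/3.5018)·1.696743 = -0.230371
denominator = 1 − 1.969502 = -0.969502
p = -0.230371 / -0.969502 = 0.2376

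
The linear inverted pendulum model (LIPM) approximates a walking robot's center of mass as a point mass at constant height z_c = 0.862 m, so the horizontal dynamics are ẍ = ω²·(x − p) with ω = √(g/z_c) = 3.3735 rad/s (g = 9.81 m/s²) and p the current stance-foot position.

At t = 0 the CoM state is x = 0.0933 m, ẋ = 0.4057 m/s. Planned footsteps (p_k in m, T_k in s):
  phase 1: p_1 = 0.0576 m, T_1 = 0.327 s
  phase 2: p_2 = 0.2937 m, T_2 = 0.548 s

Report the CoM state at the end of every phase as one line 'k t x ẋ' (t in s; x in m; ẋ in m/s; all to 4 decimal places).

phase 1: p=0.0576, T=0.327, ωT=1.103135, cosh=1.672713, sinh=1.340884; start (x,ẋ)=(0.093300, 0.405700) → end (x,ẋ)=(0.278572, 0.840108)
phase 2: p=0.2937, T=0.548, ωT=1.848678, cosh=3.254431, sinh=3.096986; start (x,ẋ)=(0.278572, 0.840108) → end (x,ẋ)=(1.015713, 2.576018)

1 0.3270 0.2786 0.8401
2 0.8750 1.0157 2.5760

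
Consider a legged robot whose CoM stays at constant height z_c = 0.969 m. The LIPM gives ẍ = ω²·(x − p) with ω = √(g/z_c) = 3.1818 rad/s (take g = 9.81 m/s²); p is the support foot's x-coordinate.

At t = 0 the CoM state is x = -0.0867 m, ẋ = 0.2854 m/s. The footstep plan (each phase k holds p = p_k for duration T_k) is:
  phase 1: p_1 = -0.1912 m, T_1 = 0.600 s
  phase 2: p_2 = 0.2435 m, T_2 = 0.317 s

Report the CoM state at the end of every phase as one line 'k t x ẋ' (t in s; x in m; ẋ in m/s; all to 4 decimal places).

phase 1: p=-0.1912, T=0.600, ωT=1.909080, cosh=3.447548, sinh=3.299331; start (x,ẋ)=(-0.086700, 0.285400) → end (x,ẋ)=(0.465011, 2.080951)
phase 2: p=0.2435, T=0.317, ωT=1.008631, cosh=1.553281, sinh=1.188563; start (x,ẋ)=(0.465011, 2.080951) → end (x,ẋ)=(1.364909, 4.070006)

1 0.6000 0.4650 2.0810
2 0.9170 1.3649 4.0700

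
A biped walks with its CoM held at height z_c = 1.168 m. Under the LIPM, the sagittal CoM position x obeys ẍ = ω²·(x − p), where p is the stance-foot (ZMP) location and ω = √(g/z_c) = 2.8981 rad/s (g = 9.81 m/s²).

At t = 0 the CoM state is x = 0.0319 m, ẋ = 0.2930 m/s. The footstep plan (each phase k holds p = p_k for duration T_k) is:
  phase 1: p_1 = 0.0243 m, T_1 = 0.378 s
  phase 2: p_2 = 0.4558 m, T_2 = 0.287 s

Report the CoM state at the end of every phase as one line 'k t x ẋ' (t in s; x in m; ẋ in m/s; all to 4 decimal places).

phase 1: p=0.0243, T=0.378, ωT=1.095482, cosh=1.662501, sinh=1.328122; start (x,ẋ)=(0.031900, 0.293000) → end (x,ẋ)=(0.171209, 0.516365)
phase 2: p=0.4558, T=0.287, ωT=0.831755, cosh=1.366316, sinh=0.931031; start (x,ẋ)=(0.171209, 0.516365) → end (x,ẋ)=(0.232844, -0.062371)

1 0.3780 0.1712 0.5164
2 0.6650 0.2328 -0.0624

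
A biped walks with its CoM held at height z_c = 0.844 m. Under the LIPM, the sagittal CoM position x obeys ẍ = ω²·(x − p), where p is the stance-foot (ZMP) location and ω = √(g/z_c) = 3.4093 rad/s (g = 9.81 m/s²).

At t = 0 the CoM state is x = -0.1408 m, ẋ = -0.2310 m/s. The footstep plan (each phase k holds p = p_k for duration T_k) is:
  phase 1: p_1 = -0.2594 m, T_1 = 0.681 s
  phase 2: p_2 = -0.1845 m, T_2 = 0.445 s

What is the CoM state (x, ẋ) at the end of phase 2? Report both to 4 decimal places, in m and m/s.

phase 1: p=-0.2594, T=0.681, ωT=2.321733, cosh=5.145715, sinh=5.047612; start (x,ẋ)=(-0.140800, -0.231000) → end (x,ẋ)=(0.008877, 0.852306)
phase 2: p=-0.1845, T=0.445, ωT=1.517138, cosh=2.389250, sinh=2.169911; start (x,ẋ)=(0.008877, 0.852306) → end (x,ẋ)=(0.819991, 3.466949)

x = 0.8200, ẋ = 3.4669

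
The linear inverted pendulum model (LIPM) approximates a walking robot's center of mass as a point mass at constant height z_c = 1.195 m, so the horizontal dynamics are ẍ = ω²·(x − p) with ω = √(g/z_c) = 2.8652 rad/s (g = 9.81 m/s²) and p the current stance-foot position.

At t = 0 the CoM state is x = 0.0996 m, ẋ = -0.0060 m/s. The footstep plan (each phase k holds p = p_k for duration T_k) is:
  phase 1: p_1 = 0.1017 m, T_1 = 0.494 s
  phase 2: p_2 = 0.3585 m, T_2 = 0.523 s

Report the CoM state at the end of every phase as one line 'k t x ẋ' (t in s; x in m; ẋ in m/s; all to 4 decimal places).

1 0.4940 0.0931 -0.0247
2 1.0170 -0.2834 -1.6748

phase 1: p=0.1017, T=0.494, ωT=1.415409, cosh=2.180498, sinh=1.937672; start (x,ẋ)=(0.099600, -0.006000) → end (x,ẋ)=(0.093063, -0.024742)
phase 2: p=0.3585, T=0.523, ωT=1.498500, cosh=2.349217, sinh=2.125752; start (x,ẋ)=(0.093063, -0.024742) → end (x,ẋ)=(-0.283425, -1.674821)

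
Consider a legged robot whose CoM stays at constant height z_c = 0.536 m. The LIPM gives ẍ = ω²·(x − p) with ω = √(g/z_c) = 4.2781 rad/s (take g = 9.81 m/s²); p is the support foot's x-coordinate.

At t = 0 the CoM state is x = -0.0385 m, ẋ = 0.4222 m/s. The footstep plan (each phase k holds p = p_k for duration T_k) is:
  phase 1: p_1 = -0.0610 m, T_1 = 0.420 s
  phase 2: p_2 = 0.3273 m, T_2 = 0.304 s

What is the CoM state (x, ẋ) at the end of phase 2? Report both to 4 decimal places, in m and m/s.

phase 1: p=-0.0610, T=0.420, ωT=1.796802, cosh=3.098080, sinh=2.932252; start (x,ẋ)=(-0.038500, 0.422200) → end (x,ẋ)=(0.298087, 1.590260)
phase 2: p=0.3273, T=0.304, ωT=1.300542, cosh=1.971836, sinh=1.699452; start (x,ẋ)=(0.298087, 1.590260) → end (x,ẋ)=(0.901418, 2.923339)

x = 0.9014, ẋ = 2.9233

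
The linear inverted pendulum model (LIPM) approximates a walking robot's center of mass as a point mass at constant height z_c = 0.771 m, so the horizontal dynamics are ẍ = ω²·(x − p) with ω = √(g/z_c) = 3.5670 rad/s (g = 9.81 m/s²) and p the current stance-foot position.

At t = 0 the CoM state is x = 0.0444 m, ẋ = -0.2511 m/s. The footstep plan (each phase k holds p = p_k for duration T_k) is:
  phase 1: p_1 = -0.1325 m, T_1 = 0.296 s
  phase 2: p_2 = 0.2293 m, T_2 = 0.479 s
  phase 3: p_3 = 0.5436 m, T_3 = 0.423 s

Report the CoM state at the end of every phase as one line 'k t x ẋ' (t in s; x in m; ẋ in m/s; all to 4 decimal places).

phase 1: p=-0.1325, T=0.296, ωT=1.055832, cosh=1.611134, sinh=1.263231; start (x,ẋ)=(0.044400, -0.251100) → end (x,ẋ)=(0.063584, 0.392546)
phase 2: p=0.2293, T=0.479, ωT=1.708593, cosh=2.851154, sinh=2.670034; start (x,ẋ)=(0.063584, 0.392546) → end (x,ẋ)=(0.050654, -0.459070)
phase 3: p=0.5436, T=0.423, ωT=1.508841, cosh=2.371327, sinh=2.150161; start (x,ẋ)=(0.050654, -0.459070) → end (x,ẋ)=(-0.902060, -4.869316)

1 0.2960 0.0636 0.3925
2 0.7750 0.0507 -0.4591
3 1.1980 -0.9021 -4.8693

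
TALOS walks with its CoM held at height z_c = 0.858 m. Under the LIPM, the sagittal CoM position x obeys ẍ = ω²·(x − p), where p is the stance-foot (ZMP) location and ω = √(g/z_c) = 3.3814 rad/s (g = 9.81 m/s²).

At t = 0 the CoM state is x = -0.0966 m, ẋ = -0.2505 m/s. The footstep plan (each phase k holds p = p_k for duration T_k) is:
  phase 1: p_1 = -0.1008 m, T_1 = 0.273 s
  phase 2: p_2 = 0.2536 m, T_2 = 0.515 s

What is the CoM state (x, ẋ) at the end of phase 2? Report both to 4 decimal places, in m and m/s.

phase 1: p=-0.1008, T=0.273, ωT=0.923122, cosh=1.457207, sinh=1.059930; start (x,ẋ)=(-0.096600, -0.250500) → end (x,ẋ)=(-0.173201, -0.349977)
phase 2: p=0.2536, T=0.515, ωT=1.741421, cosh=2.940358, sinh=2.765087; start (x,ẋ)=(-0.173201, -0.349977) → end (x,ẋ)=(-1.287537, -5.019592)

x = -1.2875, ẋ = -5.0196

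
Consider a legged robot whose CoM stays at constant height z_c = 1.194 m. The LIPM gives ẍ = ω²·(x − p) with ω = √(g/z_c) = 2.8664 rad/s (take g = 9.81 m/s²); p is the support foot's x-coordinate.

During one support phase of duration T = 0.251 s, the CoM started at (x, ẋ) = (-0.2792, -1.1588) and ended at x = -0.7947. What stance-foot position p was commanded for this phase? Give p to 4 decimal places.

ωT = 2.8664·0.251 = 0.719466; cosh(ωT) = 1.270175, sinh(ωT) = 0.783163
x(T) = p + (x₀−p)·cosh(ωT) + (ẋ₀/ω)·sinh(ωT) ⇒ p·(1 − cosh) = x(T) − x₀·cosh − (ẋ₀/ω)·sinh
numerator   = -0.7947 − (-0.2792)·1.270175 − (-1.1588/2.8664)·0.783163 = -0.123458
denominator = 1 − 1.270175 = -0.270175
p = -0.123458 / -0.270175 = 0.4570

p = 0.4570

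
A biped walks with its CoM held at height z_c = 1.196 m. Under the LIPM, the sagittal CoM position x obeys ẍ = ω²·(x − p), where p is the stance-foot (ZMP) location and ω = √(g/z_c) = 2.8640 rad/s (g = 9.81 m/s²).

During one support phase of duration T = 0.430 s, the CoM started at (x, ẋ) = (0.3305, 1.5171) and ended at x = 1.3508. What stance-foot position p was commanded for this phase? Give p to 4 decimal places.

p = 0.1093

ωT = 2.8640·0.430 = 1.231520; cosh(ωT) = 1.859141, sinh(ωT) = 1.567293
x(T) = p + (x₀−p)·cosh(ωT) + (ẋ₀/ω)·sinh(ωT) ⇒ p·(1 − cosh) = x(T) − x₀·cosh − (ẋ₀/ω)·sinh
numerator   = 1.3508 − (0.3305)·1.859141 − (1.5171/2.8640)·1.567293 = -0.093862
denominator = 1 − 1.859141 = -0.859141
p = -0.093862 / -0.859141 = 0.1093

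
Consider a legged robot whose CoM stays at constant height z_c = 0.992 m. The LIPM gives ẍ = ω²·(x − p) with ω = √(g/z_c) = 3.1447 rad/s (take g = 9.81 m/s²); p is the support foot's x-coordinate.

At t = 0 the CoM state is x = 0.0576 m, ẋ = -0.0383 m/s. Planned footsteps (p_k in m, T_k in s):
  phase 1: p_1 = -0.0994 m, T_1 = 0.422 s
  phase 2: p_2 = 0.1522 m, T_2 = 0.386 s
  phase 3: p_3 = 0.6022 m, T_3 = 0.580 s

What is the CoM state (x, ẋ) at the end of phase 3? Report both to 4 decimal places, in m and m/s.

phase 1: p=-0.0994, T=0.422, ωT=1.327063, cosh=2.017606, sinh=1.752351; start (x,ẋ)=(0.057600, -0.038300) → end (x,ẋ)=(0.196022, 0.787893)
phase 2: p=0.1522, T=0.386, ωT=1.213854, cosh=1.831742, sinh=1.534692; start (x,ẋ)=(0.196022, 0.787893) → end (x,ẋ)=(0.616982, 1.654707)
phase 3: p=0.6022, T=0.580, ωT=1.823926, cosh=3.178764, sinh=3.017373; start (x,ẋ)=(0.616982, 1.654707) → end (x,ẋ)=(2.236896, 5.400180)

x = 2.2369, ẋ = 5.4002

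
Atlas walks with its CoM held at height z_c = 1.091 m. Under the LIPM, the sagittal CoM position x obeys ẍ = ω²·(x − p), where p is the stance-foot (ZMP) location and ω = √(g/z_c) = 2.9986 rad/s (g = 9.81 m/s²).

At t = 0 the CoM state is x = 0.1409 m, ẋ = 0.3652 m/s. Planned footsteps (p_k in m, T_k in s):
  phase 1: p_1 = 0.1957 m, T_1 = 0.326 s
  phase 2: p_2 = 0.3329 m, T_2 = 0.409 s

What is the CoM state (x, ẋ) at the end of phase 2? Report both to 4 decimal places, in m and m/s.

phase 1: p=0.1957, T=0.326, ωT=0.977544, cosh=1.517077, sinh=1.140843; start (x,ẋ)=(0.140900, 0.365200) → end (x,ẋ)=(0.251508, 0.366569)
phase 2: p=0.3329, T=0.409, ωT=1.226427, cosh=1.851184, sinh=1.557845; start (x,ẋ)=(0.251508, 0.366569) → end (x,ẋ)=(0.372669, 0.298375)

x = 0.3727, ẋ = 0.2984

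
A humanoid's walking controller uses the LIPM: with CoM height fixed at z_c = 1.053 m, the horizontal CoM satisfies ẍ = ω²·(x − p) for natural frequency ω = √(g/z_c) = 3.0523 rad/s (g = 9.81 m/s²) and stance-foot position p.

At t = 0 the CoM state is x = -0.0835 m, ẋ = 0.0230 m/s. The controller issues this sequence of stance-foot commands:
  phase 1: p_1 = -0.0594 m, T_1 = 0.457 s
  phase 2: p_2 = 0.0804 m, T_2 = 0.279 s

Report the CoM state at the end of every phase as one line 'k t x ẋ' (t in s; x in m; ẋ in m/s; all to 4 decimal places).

phase 1: p=-0.0594, T=0.457, ωT=1.394901, cosh=2.141217, sinh=1.893359; start (x,ẋ)=(-0.083500, 0.023000) → end (x,ẋ)=(-0.096736, -0.090028)
phase 2: p=0.0804, T=0.279, ωT=0.851592, cosh=1.385054, sinh=0.958319; start (x,ẋ)=(-0.096736, -0.090028) → end (x,ẋ)=(-0.193209, -0.642832)

1 0.4570 -0.0967 -0.0900
2 0.7360 -0.1932 -0.6428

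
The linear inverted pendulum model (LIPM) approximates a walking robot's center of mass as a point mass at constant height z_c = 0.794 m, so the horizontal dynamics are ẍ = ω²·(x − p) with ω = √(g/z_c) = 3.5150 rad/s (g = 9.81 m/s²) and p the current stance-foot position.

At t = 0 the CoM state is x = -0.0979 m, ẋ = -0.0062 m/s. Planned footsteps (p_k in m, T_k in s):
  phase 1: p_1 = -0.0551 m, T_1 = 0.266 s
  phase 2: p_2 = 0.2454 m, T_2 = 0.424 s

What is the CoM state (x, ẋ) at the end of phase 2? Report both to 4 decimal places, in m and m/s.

phase 1: p=-0.0551, T=0.266, ωT=0.934990, cosh=1.469889, sinh=1.077299; start (x,ẋ)=(-0.097900, -0.006200) → end (x,ẋ)=(-0.119911, -0.171184)
phase 2: p=0.2454, T=0.424, ωT=1.490360, cosh=2.331992, sinh=2.106701; start (x,ẋ)=(-0.119911, -0.171184) → end (x,ẋ)=(-0.709102, -3.104351)

x = -0.7091, ẋ = -3.1044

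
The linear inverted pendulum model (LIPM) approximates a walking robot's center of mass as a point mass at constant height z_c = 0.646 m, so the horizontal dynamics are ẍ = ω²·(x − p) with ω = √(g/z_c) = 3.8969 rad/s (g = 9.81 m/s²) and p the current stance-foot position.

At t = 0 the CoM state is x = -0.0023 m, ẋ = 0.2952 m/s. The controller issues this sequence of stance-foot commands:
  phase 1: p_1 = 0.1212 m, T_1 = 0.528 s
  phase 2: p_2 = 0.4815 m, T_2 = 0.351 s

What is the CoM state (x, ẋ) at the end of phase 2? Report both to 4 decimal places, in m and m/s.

phase 1: p=0.1212, T=0.528, ωT=2.057563, cosh=3.977319, sinh=3.849555; start (x,ẋ)=(-0.002300, 0.295200) → end (x,ẋ)=(-0.078385, -0.678559)
phase 2: p=0.4815, T=0.351, ωT=1.367812, cosh=2.090706, sinh=1.836043; start (x,ẋ)=(-0.078385, -0.678559) → end (x,ẋ)=(-1.008763, -5.424579)

x = -1.0088, ẋ = -5.4246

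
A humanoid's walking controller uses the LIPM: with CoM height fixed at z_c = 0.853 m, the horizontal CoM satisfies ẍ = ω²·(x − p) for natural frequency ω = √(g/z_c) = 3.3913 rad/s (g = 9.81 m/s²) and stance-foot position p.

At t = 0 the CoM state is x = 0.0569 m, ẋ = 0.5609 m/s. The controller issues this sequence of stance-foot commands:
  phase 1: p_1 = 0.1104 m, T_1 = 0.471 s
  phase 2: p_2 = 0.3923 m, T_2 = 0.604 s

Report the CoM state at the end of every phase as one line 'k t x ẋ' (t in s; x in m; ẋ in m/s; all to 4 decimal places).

phase 1: p=0.1104, T=0.471, ωT=1.597302, cosh=2.571065, sinh=2.368623; start (x,ẋ)=(0.056900, 0.560900) → end (x,ẋ)=(0.364604, 1.012360)
phase 2: p=0.3923, T=0.604, ωT=2.048345, cosh=3.942003, sinh=3.813055; start (x,ẋ)=(0.364604, 1.012360) → end (x,ẋ)=(1.421382, 3.632580)

1 0.4710 0.3646 1.0124
2 1.0750 1.4214 3.6326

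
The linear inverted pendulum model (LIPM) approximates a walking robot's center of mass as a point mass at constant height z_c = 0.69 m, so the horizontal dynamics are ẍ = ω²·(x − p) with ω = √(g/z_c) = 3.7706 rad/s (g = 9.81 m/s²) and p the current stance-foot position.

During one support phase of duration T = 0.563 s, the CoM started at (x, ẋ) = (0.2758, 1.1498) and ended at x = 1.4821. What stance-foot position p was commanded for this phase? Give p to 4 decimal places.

ωT = 3.7706·0.563 = 2.122848; cosh(ωT) = 4.237294, sinh(ωT) = 4.117603
x(T) = p + (x₀−p)·cosh(ωT) + (ẋ₀/ω)·sinh(ωT) ⇒ p·(1 − cosh) = x(T) − x₀·cosh − (ẋ₀/ω)·sinh
numerator   = 1.4821 − (0.2758)·4.237294 − (1.1498/3.7706)·4.117603 = -0.942160
denominator = 1 − 4.237294 = -3.237294
p = -0.942160 / -3.237294 = 0.2910

p = 0.2910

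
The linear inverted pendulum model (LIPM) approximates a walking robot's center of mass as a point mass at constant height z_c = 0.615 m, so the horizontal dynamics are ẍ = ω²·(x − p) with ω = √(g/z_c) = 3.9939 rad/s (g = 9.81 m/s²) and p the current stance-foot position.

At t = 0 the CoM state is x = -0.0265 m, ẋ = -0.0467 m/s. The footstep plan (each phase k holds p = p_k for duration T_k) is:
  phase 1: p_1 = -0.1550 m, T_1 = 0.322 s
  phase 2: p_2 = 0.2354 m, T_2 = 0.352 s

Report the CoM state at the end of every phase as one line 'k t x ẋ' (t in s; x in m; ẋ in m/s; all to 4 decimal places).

1 0.3220 0.0757 0.7667
2 0.6740 0.2581 0.4349

phase 1: p=-0.1550, T=0.322, ωT=1.286036, cosh=1.947389, sinh=1.671025; start (x,ẋ)=(-0.026500, -0.046700) → end (x,ẋ)=(0.075700, 0.766654)
phase 2: p=0.2354, T=0.352, ωT=1.405853, cosh=2.162081, sinh=1.916923; start (x,ẋ)=(0.075700, 0.766654) → end (x,ẋ)=(0.258082, 0.434908)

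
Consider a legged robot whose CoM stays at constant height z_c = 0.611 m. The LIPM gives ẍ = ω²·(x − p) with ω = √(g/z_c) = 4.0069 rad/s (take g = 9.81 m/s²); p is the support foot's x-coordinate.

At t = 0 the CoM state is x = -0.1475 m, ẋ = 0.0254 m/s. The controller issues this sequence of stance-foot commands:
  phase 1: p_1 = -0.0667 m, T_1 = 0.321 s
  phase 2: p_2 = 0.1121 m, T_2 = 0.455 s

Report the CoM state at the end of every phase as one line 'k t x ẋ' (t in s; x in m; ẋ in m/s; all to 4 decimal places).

phase 1: p=-0.0667, T=0.321, ωT=1.286215, cosh=1.947688, sinh=1.671374; start (x,ẋ)=(-0.147500, 0.025400) → end (x,ẋ)=(-0.213478, -0.491649)
phase 2: p=0.1121, T=0.455, ωT=1.823139, cosh=3.176392, sinh=3.014874; start (x,ẋ)=(-0.213478, -0.491649) → end (x,ẋ)=(-1.291991, -5.494751)

1 0.3210 -0.2135 -0.4916
2 0.7760 -1.2920 -5.4948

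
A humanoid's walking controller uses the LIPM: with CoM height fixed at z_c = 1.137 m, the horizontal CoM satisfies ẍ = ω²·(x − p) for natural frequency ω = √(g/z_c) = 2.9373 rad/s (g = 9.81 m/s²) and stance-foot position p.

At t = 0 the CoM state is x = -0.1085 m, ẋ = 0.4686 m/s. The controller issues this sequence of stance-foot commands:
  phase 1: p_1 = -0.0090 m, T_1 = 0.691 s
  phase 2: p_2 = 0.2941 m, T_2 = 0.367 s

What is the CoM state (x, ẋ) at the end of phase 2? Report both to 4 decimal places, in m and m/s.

x = 0.4628, ẋ = 0.8325

phase 1: p=-0.0090, T=0.691, ωT=2.029674, cosh=3.871493, sinh=3.740114; start (x,ẋ)=(-0.108500, 0.468600) → end (x,ẋ)=(0.202463, 0.721091)
phase 2: p=0.2941, T=0.367, ωT=1.077989, cosh=1.639522, sinh=1.299242; start (x,ẋ)=(0.202463, 0.721091) → end (x,ẋ)=(0.462816, 0.832532)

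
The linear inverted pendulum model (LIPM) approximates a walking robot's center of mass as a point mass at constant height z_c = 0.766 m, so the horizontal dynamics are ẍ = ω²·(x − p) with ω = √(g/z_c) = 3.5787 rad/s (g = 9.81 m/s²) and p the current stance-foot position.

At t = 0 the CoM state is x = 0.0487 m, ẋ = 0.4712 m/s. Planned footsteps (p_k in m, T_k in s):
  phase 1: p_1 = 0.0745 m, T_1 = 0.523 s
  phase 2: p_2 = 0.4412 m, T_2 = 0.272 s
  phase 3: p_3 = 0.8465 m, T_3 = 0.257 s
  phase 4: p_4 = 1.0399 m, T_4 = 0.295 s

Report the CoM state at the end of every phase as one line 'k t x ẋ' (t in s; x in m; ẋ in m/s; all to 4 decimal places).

phase 1: p=0.0745, T=0.523, ωT=1.871660, cosh=3.326472, sinh=3.172604; start (x,ẋ)=(0.048700, 0.471200) → end (x,ẋ)=(0.406407, 1.274506)
phase 2: p=0.4412, T=0.272, ωT=0.973406, cosh=1.512370, sinh=1.134576; start (x,ẋ)=(0.406407, 1.274506) → end (x,ẋ)=(0.792644, 1.786255)
phase 3: p=0.8465, T=0.257, ωT=0.919726, cosh=1.453615, sinh=1.054987; start (x,ẋ)=(0.792644, 1.786255) → end (x,ẋ)=(1.294796, 2.393196)
phase 4: p=1.0399, T=0.295, ωT=1.055716, cosh=1.610988, sinh=1.263045; start (x,ẋ)=(1.294796, 2.393196) → end (x,ẋ)=(2.295175, 5.007556)

1 0.5230 0.4064 1.2745
2 0.7950 0.7926 1.7863
3 1.0520 1.2948 2.3932
4 1.3470 2.2952 5.0076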